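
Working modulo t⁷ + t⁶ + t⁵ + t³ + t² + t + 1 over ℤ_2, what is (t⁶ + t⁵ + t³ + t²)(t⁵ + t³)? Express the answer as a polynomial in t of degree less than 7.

Multiply in ℤ_2[t]: (t⁶ + t⁵ + t³ + t²)·(t⁵ + t³) = t¹¹ + t¹⁰ + t⁹ + t⁷ + t⁶ + t⁵.
Reduce using t⁷ ≡ t⁶ + t⁵ + t³ + t² + t + 1 (mod t⁷ + t⁶ + t⁵ + t³ + t² + t + 1).
Reduced: t⁴.

t^4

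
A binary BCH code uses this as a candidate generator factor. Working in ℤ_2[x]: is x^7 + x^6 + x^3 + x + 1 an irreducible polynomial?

Yes

Write P(x) = x^7 + x^6 + x^3 + x + 1.
Check for roots in ℤ_2: P(0) = 1; P(1) = 1.
No roots, so no linear factors.
Monic irreducibles of degree 2 over GF(2): x^2 + x + 1.
None of them divide P (all give nonzero remainder).
Monic irreducibles of degree 3 over GF(2): x^3 + x + 1, x^3 + x^2 + 1.
None of them divide P (all give nonzero remainder).
No irreducible factor of degree ≤ 3 exists, so P is irreducible over GF(2).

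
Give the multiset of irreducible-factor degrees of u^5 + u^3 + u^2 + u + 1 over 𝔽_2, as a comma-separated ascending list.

5

Write g(u) = u^5 + u^3 + u^2 + u + 1.
Roots in 𝔽_2: g(0) = 1; g(1) = 1.
Complete factorization: g(u) = (u^5 + u^3 + u^2 + u + 1).
Factor degrees with multiplicity: 5 = 5.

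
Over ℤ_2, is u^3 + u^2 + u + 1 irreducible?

No

Write f(u) = u^3 + u^2 + u + 1.
Check for roots in ℤ_2: f(0) = 1; f(1) = 0 → root.
f(1) = 0, so (u − 1) divides f(u); f is reducible.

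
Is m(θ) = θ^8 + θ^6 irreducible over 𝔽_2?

No

Check for roots in 𝔽_2: m(0) = 0 → root; m(1) = 0 → root.
m(0) = 0, so (θ) divides m(θ); m is reducible.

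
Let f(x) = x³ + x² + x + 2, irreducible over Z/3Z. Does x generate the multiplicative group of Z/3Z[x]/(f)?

No

|GF(3^3)^×| = 3^3 − 1 = 26. Prime factorization: 26 = 2·13.
f is primitive ⇔ x has order 26 in GF(3)[x]/(f), i.e. x^(26/q) ≠ 1 for each prime q | 26.
x^(13) mod f = 1
x^(2) mod f = x².
Since x^(13) = 1, the order of x divides 13 < 26; not primitive.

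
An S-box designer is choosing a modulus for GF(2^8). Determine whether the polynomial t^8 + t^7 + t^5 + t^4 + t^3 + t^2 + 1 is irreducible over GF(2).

Yes

Write f(t) = t^8 + t^7 + t^5 + t^4 + t^3 + t^2 + 1.
Check for roots in GF(2): f(0) = 1; f(1) = 1.
No roots, so no linear factors.
Monic irreducibles of degree 2 over GF(2): t^2 + t + 1.
None of them divide f (all give nonzero remainder).
Monic irreducibles of degree 3 over GF(2): t^3 + t + 1, t^3 + t^2 + 1.
None of them divide f (all give nonzero remainder).
Monic irreducibles of degree 4 over GF(2): t^4 + t + 1, t^4 + t^3 + 1, t^4 + t^3 + t^2 + t + 1.
None of them divide f (all give nonzero remainder).
No irreducible factor of degree ≤ 4 exists, so f is irreducible over GF(2).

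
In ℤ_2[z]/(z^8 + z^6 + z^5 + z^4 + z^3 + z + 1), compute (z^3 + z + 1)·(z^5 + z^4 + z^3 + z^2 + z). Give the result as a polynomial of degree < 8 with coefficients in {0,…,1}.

Multiply in ℤ_2[z]: (z^3 + z + 1)·(z^5 + z^4 + z^3 + z^2 + z) = z^8 + z^7 + z^5 + z^4 + z.
Reduce using z^8 ≡ z^6 + z^5 + z^4 + z^3 + z + 1 (mod z^8 + z^6 + z^5 + z^4 + z^3 + z + 1).
Reduced: z^7 + z^6 + z^3 + 1.

z^7 + z^6 + z^3 + 1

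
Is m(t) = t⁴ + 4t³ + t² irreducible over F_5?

No

Check for roots in F_5: m(0) = 0 → root; m(1) = 1; m(2) = 2; m(3) = 3; m(4) = 3.
m(0) = 0, so (t) divides m(t); m is reducible.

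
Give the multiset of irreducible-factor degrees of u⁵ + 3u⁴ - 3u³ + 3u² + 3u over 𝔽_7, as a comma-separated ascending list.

Write f(u) = u⁵ + 3u⁴ - 3u³ + 3u² + 3u.
Linear factors from roots: (u), (u - 1), (u - 3).
Complete factorization: f(u) = (u)·(u - 3)·(u - 1)·(u² + 1).
Factor degrees with multiplicity: 1 + 1 + 1 + 2 = 5.

1, 1, 1, 2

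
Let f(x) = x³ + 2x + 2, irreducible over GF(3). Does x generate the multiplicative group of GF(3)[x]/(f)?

No

|GF(3^3)^×| = 3^3 − 1 = 26. Prime factorization: 26 = 2·13.
f is primitive ⇔ x has order 26 in GF(3)[x]/(f), i.e. x^(26/q) ≠ 1 for each prime q | 26.
x^(13) mod f = 1
x^(2) mod f = x².
Since x^(13) = 1, the order of x divides 13 < 26; not primitive.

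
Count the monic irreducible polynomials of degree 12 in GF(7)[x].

x^(7^12) − x is the product of all monic irreducibles of degree dividing 12; Möbius inversion gives N = (1/12) Σ μ(12/d)·7^d.
Divisors of 12: 1, 2, 3, 4, 6, 12; μ(12/d) for each: 0, 1, 0, -1, -1, 1.
Σ = 7^2 − 7^4 − 7^6 + 7^12 = 13841167200.
N = 13841167200/12 = 1153430600.

1153430600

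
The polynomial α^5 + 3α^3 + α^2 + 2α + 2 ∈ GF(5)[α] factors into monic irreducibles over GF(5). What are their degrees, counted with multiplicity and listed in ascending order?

Write g(α) = α^5 + 3α^3 + α^2 + 2α + 2.
Roots in GF(5): g(0) = 2; g(1) = 4; g(2) = 1; g(3) = 1; g(4) = 2.
Complete factorization: g(α) = (α^2 + 2)·(α^3 + α + 1).
Factor degrees with multiplicity: 2 + 3 = 5.

2, 3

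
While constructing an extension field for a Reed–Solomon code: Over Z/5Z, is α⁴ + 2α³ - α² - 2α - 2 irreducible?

Yes

Write h(α) = α⁴ + 2α³ - α² - 2α - 2.
Check for roots in Z/5Z: h(0) = 3; h(1) = 3; h(2) = 2; h(3) = 3; h(4) = 3.
No roots, so no linear factors.
Degree-2 irreducible divisors: test the 10 monic irreducibles of degree 2 over GF(5).
None of them divide h (all give nonzero remainder).
No irreducible factor of degree ≤ 2 exists, so h is irreducible over GF(5).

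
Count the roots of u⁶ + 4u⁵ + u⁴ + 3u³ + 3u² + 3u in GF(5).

4

Write P(u) = u⁶ + 4u⁵ + u⁴ + 3u³ + 3u² + 3u.
Evaluate at each of the 5 elements of GF(5):
P(0) = 0 → root; P(1) = 0 → root; P(2) = 0 → root; P(3) = 4; P(4) = 0 → root.
Roots: {0, 1, 2, 4}.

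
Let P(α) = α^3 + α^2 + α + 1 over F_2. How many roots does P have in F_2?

1

Evaluate at each of the 2 elements of F_2:
P(0) = 1; P(1) = 0 → root.
Roots: {1}.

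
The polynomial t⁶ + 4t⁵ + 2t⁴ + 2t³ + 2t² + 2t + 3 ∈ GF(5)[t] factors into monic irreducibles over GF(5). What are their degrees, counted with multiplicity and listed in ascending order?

Write g(t) = t⁶ + 4t⁵ + 2t⁴ + 2t³ + 2t² + 2t + 3.
Roots in GF(5): g(0) = 3; g(1) = 1; g(2) = 0 → root; g(3) = 4; g(4) = 0 → root.
Linear factors from roots: (t + 3), (t + 1).
Complete factorization: g(t) = (t + 1)^2·(t + 3)^2·(t² + t + 2).
Factor degrees with multiplicity: 1 + 1 + 1 + 1 + 2 = 6.

1, 1, 1, 1, 2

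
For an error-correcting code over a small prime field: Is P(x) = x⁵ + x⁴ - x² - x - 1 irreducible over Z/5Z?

Check for roots in Z/5Z: P(0) = 4; P(1) = 4; P(2) = 1; P(3) = 1; P(4) = 4.
No roots, so no linear factors.
Degree-2 irreducible divisors: test the 10 monic irreducibles of degree 2 over GF(5).
None of them divide P (all give nonzero remainder).
No irreducible factor of degree ≤ 2 exists, so P is irreducible over GF(5).

Yes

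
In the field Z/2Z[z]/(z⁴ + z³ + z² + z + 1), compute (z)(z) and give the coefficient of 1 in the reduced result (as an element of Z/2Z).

Multiply in Z/2Z[z]: (z)·(z) = z².
Reduced: z².

0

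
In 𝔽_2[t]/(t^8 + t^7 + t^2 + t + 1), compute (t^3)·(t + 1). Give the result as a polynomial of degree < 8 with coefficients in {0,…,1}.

Multiply in 𝔽_2[t]: (t^3)·(t + 1) = t^4 + t^3.
Reduced: t^4 + t^3.

t^4 + t^3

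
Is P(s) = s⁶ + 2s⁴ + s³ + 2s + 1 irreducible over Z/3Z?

Check for roots in Z/3Z: P(0) = 1; P(1) = 1; P(2) = 1.
No roots, so no linear factors.
Monic irreducibles of degree 2 over GF(3): s² + 1, s² + s + 2, s² + 2s + 2.
None of them divide P (all give nonzero remainder).
Degree-3 irreducible divisors: test the 8 monic irreducibles of degree 3 over GF(3).
None of them divide P (all give nonzero remainder).
No irreducible factor of degree ≤ 3 exists, so P is irreducible over GF(3).

Yes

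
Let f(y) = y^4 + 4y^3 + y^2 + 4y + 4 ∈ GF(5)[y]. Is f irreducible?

Yes

Check for roots in GF(5): f(0) = 4; f(1) = 4; f(2) = 4; f(3) = 4; f(4) = 3.
No roots, so no linear factors.
Degree-2 irreducible divisors: test the 10 monic irreducibles of degree 2 over GF(5).
None of them divide f (all give nonzero remainder).
No irreducible factor of degree ≤ 2 exists, so f is irreducible over GF(5).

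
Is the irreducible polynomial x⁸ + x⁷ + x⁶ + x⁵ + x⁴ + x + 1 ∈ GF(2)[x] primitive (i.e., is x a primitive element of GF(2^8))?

No

Write f(x) = x⁸ + x⁷ + x⁶ + x⁵ + x⁴ + x + 1.
|GF(2^8)^×| = 2^8 − 1 = 255. Prime factorization: 255 = 3·5·17.
f is primitive ⇔ x has order 255 in GF(2)[x]/(f), i.e. x^(255/q) ≠ 1 for each prime q | 255.
x^(85) mod f = x⁶ + x⁵ + x⁴.
x^(51) mod f = 1
x^(15) mod f = x⁷ + x⁴ + x³ + 1.
Since x^(51) = 1, the order of x divides 51 < 255; not primitive.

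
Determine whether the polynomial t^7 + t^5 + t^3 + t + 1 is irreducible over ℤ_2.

Yes

Write g(t) = t^7 + t^5 + t^3 + t + 1.
Check for roots in ℤ_2: g(0) = 1; g(1) = 1.
No roots, so no linear factors.
Monic irreducibles of degree 2 over GF(2): t^2 + t + 1.
None of them divide g (all give nonzero remainder).
Monic irreducibles of degree 3 over GF(2): t^3 + t + 1, t^3 + t^2 + 1.
None of them divide g (all give nonzero remainder).
No irreducible factor of degree ≤ 3 exists, so g is irreducible over GF(2).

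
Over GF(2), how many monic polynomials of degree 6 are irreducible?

The number of monic irreducibles of degree 6 over GF(2) is (1/6)·Σ_{d∣6} μ(6/d) 2^d.
Divisors of 6: 1, 2, 3, 6; μ(6/d) for each: 1, -1, -1, 1.
Σ = 2^1 − 2^2 − 2^3 + 2^6 = 54.
N = 54/6 = 9.

9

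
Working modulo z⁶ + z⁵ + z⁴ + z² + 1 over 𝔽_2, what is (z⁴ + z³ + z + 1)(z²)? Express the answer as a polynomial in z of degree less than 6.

z^4 + z^3 + 1

Multiply in 𝔽_2[z]: (z⁴ + z³ + z + 1)·(z²) = z⁶ + z⁵ + z³ + z².
Reduce using z⁶ ≡ z⁵ + z⁴ + z² + 1 (mod z⁶ + z⁵ + z⁴ + z² + 1).
Reduced: z⁴ + z³ + 1.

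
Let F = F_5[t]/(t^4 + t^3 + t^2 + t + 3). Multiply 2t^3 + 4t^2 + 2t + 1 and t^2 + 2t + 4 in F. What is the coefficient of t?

Multiply in F_5[t]: (2t^3 + 4t^2 + 2t + 1)·(t^2 + 2t + 4) = 2t^5 + 3t^4 + 3t^3 + t^2 + 4.
Reduce using t^4 ≡ 4t^3 + 4t^2 + 4t + 2 (mod t^4 + t^3 + t^2 + t + 3).
Reduced: 3t^2 + 3t + 1.

3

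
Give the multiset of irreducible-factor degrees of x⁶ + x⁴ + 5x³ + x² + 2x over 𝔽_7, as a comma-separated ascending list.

Write f(x) = x⁶ + x⁴ + 5x³ + x² + 2x.
Linear factors from roots: (x).
Complete factorization: f(x) = (x)·(x² + 3x + 1)·(x³ + 4x² + 2x + 2).
Factor degrees with multiplicity: 1 + 2 + 3 = 6.

1, 2, 3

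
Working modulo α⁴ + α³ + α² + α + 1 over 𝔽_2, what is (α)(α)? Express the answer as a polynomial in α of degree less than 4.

Multiply in 𝔽_2[α]: (α)·(α) = α².
Reduced: α².

α^2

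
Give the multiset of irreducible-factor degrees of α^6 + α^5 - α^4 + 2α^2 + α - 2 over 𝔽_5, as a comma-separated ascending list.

1, 2, 3

Write f(α) = α^6 + α^5 - α^4 + 2α^2 + α - 2.
Roots in 𝔽_5: f(0) = 3; f(1) = 2; f(2) = 3; f(3) = 0 → root; f(4) = 3.
Linear factors from roots: (α + 2).
Complete factorization: f(α) = (α + 2)·(α^2 - α + 2)·(α^3 - α + 2).
Factor degrees with multiplicity: 1 + 2 + 3 = 6.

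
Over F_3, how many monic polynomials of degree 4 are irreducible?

By the necklace-counting formula, N_3(4) = (1/4) Σ_{d|4} μ(4/d)·3^d.
Divisors of 4: 1, 2, 4; μ(4/d) for each: 0, -1, 1.
Σ = − 3^2 + 3^4 = 72.
N = 72/4 = 18.

18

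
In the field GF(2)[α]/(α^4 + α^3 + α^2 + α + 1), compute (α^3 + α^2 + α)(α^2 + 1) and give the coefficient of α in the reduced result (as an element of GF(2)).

Multiply in GF(2)[α]: (α^3 + α^2 + α)·(α^2 + 1) = α^5 + α^4 + α^2 + α.
Reduce using α^4 ≡ α^3 + α^2 + α + 1 (mod α^4 + α^3 + α^2 + α + 1).
Reduced: α^3.

0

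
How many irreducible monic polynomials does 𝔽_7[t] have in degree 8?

The number of monic irreducibles of degree 8 over GF(7) is (1/8)·Σ_{d∣8} μ(8/d) 7^d.
Divisors of 8: 1, 2, 4, 8; μ(8/d) for each: 0, 0, -1, 1.
Σ = − 7^4 + 7^8 = 5762400.
N = 5762400/8 = 720300.

720300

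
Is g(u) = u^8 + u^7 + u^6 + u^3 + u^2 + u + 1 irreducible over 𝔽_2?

Check for roots in 𝔽_2: g(0) = 1; g(1) = 1.
No roots, so no linear factors.
Monic irreducibles of degree 2 over GF(2): u^2 + u + 1.
None of them divide g (all give nonzero remainder).
Monic irreducibles of degree 3 over GF(2): u^3 + u + 1, u^3 + u^2 + 1.
None of them divide g (all give nonzero remainder).
Monic irreducibles of degree 4 over GF(2): u^4 + u + 1, u^4 + u^3 + 1, u^4 + u^3 + u^2 + u + 1.
None of them divide g (all give nonzero remainder).
No irreducible factor of degree ≤ 4 exists, so g is irreducible over GF(2).

Yes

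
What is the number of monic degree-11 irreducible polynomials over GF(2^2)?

By the necklace-counting formula, N_4(11) = (1/11) Σ_{d|11} μ(11/d)·4^d.
Divisors of 11: 1, 11; μ(11/d) for each: -1, 1.
Σ = − 4^1 + 4^11 = 4194300.
N = 4194300/11 = 381300.

381300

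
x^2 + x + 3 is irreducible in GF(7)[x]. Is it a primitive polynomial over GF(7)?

Yes

Write f(x) = x^2 + x + 3.
|GF(7^2)^×| = 7^2 − 1 = 48. Prime factorization: 48 = 2^4·3.
f is primitive ⇔ x has order 48 in GF(7)[x]/(f), i.e. x^(48/q) ≠ 1 for each prime q | 48.
x^(24) mod f = 6.
x^(16) mod f = 2.
None equal 1, so x has full order 48; f is primitive.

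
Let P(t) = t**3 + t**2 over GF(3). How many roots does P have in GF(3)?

Evaluate at each of the 3 elements of GF(3):
P(0) = 0 → root; P(1) = 2; P(2) = 0 → root.
Roots: {0, 2}.

2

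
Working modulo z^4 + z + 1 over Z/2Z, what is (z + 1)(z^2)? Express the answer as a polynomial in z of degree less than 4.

Multiply in Z/2Z[z]: (z + 1)·(z^2) = z^3 + z^2.
Reduced: z^3 + z^2.

z^3 + z^2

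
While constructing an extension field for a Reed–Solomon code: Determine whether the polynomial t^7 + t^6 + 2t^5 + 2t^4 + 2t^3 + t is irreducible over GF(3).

Write m(t) = t^7 + t^6 + 2t^5 + 2t^4 + 2t^3 + t.
Check for roots in GF(3): m(0) = 0 → root; m(1) = 0 → root; m(2) = 0 → root.
m(0) = 0, so (t) divides m(t); m is reducible.

No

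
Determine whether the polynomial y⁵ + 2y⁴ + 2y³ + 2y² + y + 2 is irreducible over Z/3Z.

Yes

Write f(y) = y⁵ + 2y⁴ + 2y³ + 2y² + y + 2.
Check for roots in Z/3Z: f(0) = 2; f(1) = 1; f(2) = 2.
No roots, so no linear factors.
Monic irreducibles of degree 2 over GF(3): y² + 1, y² + y + 2, y² + 2y + 2.
None of them divide f (all give nonzero remainder).
No irreducible factor of degree ≤ 2 exists, so f is irreducible over GF(3).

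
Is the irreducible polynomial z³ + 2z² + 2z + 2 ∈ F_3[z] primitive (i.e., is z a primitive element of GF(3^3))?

No

Write f(z) = z³ + 2z² + 2z + 2.
|GF(3^3)^×| = 3^3 − 1 = 26. Prime factorization: 26 = 2·13.
f is primitive ⇔ z has order 26 in GF(3)[z]/(f), i.e. z^(26/q) ≠ 1 for each prime q | 26.
z^(13) mod f = 1
z^(2) mod f = z².
Since z^(13) = 1, the order of z divides 13 < 26; not primitive.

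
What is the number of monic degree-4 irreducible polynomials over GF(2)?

3

By the necklace-counting formula, N_2(4) = (1/4) Σ_{d|4} μ(4/d)·2^d.
Divisors of 4: 1, 2, 4; μ(4/d) for each: 0, -1, 1.
Σ = − 2^2 + 2^4 = 12.
N = 12/4 = 3.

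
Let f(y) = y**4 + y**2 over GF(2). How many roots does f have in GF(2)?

2

Evaluate at each of the 2 elements of GF(2):
f(0) = 0 → root; f(1) = 0 → root.
Roots: {0, 1}.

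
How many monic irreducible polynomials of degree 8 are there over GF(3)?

x^(3^8) − x is the product of all monic irreducibles of degree dividing 8; Möbius inversion gives N = (1/8) Σ μ(8/d)·3^d.
Divisors of 8: 1, 2, 4, 8; μ(8/d) for each: 0, 0, -1, 1.
Σ = − 3^4 + 3^8 = 6480.
N = 6480/8 = 810.

810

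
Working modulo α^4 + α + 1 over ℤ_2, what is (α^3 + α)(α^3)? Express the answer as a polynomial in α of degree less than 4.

α^3 + α^2 + α + 1

Multiply in ℤ_2[α]: (α^3 + α)·(α^3) = α^6 + α^4.
Reduce using α^4 ≡ α + 1 (mod α^4 + α + 1).
Reduced: α^3 + α^2 + α + 1.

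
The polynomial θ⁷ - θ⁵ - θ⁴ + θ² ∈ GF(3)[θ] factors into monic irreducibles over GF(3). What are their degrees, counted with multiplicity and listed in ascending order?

Write g(θ) = θ⁷ - θ⁵ - θ⁴ + θ².
Roots in GF(3): g(0) = 0 → root; g(1) = 0 → root; g(2) = 0 → root.
Linear factors from roots: (θ), (θ - 1), (θ + 1).
Complete factorization: g(θ) = (θ + 1)·(θ)^2·(θ - 1)^4.
Factor degrees with multiplicity: 1 + 1 + 1 + 1 + 1 + 1 + 1 = 7.

1, 1, 1, 1, 1, 1, 1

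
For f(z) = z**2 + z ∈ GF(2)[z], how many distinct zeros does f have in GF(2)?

Evaluate at each of the 2 elements of GF(2):
f(0) = 0 → root; f(1) = 0 → root.
Roots: {0, 1}.

2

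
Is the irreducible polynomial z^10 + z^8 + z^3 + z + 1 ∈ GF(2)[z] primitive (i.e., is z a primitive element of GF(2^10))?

No

Write f(z) = z^10 + z^8 + z^3 + z + 1.
|GF(2^10)^×| = 2^10 − 1 = 1023. Prime factorization: 1023 = 3·11·31.
f is primitive ⇔ z has order 1023 in GF(2)[z]/(f), i.e. z^(1023/q) ≠ 1 for each prime q | 1023.
z^(341) mod f = z^7 + z^4 + z + 1.
z^(93) mod f = 1
z^(33) mod f = z^9 + z^6 + z^3.
Since z^(93) = 1, the order of z divides 93 < 1023; not primitive.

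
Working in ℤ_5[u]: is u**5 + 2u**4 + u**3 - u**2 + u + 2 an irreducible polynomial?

No

Write h(u) = u**5 + 2u**4 + u**3 - u**2 + u + 2.
Check for roots in ℤ_5: h(0) = 2; h(1) = 1; h(2) = 2; h(3) = 3; h(4) = 0 → root.
h(4) = 0, so (u − 4) divides h(u); h is reducible.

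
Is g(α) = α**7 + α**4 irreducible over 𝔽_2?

Check for roots in 𝔽_2: g(0) = 0 → root; g(1) = 0 → root.
g(0) = 0, so (α) divides g(α); g is reducible.

No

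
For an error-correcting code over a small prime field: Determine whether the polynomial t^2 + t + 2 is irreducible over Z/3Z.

Write g(t) = t^2 + t + 2.
Check for roots in Z/3Z: g(0) = 2; g(1) = 1; g(2) = 2.
No roots. A degree-2 polynomial over a field with no linear factor is irreducible.

Yes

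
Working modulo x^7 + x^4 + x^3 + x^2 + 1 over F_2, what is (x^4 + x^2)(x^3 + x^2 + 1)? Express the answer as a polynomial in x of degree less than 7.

x^6 + x^5 + x^4 + x^3 + 1

Multiply in F_2[x]: (x^4 + x^2)·(x^3 + x^2 + 1) = x^7 + x^6 + x^5 + x^2.
Reduce using x^7 ≡ x^4 + x^3 + x^2 + 1 (mod x^7 + x^4 + x^3 + x^2 + 1).
Reduced: x^6 + x^5 + x^4 + x^3 + 1.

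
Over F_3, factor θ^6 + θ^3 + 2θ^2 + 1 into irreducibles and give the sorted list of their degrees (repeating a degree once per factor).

1, 2, 3

Write g(θ) = θ^6 + θ^3 + 2θ^2 + 1.
Roots in F_3: g(0) = 1; g(1) = 2; g(2) = 0 → root.
Linear factors from roots: (θ + 1).
Complete factorization: g(θ) = (θ + 1)·(θ^2 + 2θ + 2)·(θ^3 + 2θ + 2).
Factor degrees with multiplicity: 1 + 2 + 3 = 6.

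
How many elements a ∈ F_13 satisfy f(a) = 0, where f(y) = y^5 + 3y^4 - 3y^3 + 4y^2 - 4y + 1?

Evaluate at each of the 13 elements of F_13:
f(0) = 1; f(1) = 2; f(2) = 0 → root; f(3) = 1; f(4) = 11; f(5) = 0 → root; f(6) = 9; f(7) = 10; f(8) = 0 → root; f(9) = 4; f(10) = 0 → root; f(11) = 0 → root; f(12) = 1.
Roots: {2, 5, 8, 10, 11}.

5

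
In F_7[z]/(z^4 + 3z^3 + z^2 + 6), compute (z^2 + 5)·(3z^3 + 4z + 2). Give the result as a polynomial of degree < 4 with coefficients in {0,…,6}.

z^3 + 4z^2 + 2z + 1

Multiply in F_7[z]: (z^2 + 5)·(3z^3 + 4z + 2) = 3z^5 + 5z^3 + 2z^2 + 6z + 3.
Reduce using z^4 ≡ 4z^3 + 6z^2 + 1 (mod z^4 + 3z^3 + z^2 + 6).
Reduced: z^3 + 4z^2 + 2z + 1.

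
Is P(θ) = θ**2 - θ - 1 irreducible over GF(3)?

Yes

Check for roots in GF(3): P(0) = 2; P(1) = 2; P(2) = 1.
No roots. A degree-2 polynomial over a field with no linear factor is irreducible.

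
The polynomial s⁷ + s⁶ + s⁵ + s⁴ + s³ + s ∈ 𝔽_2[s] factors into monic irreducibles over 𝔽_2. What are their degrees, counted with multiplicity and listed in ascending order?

Write g(s) = s⁷ + s⁶ + s⁵ + s⁴ + s³ + s.
Roots in 𝔽_2: g(0) = 0 → root; g(1) = 0 → root.
Linear factors from roots: (s), (s + 1).
Complete factorization: g(s) = (s)·(s + 1)^2·(s⁴ + s³ + 1).
Factor degrees with multiplicity: 1 + 1 + 1 + 4 = 7.

1, 1, 1, 4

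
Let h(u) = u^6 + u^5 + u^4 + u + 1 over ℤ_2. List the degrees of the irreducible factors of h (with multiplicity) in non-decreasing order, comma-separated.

Roots in ℤ_2: h(0) = 1; h(1) = 1.
Complete factorization: h(u) = (u^6 + u^5 + u^4 + u + 1).
Factor degrees with multiplicity: 6 = 6.

6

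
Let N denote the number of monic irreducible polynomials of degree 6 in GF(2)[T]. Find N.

By the necklace-counting formula, N_2(6) = (1/6) Σ_{d|6} μ(6/d)·2^d.
Divisors of 6: 1, 2, 3, 6; μ(6/d) for each: 1, -1, -1, 1.
Σ = 2^1 − 2^2 − 2^3 + 2^6 = 54.
N = 54/6 = 9.

9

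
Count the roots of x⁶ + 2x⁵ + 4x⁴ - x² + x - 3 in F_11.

2

Write f(x) = x⁶ + 2x⁵ + 4x⁴ - x² + x - 3.
Evaluate at each of the 11 elements of F_11:
f(0) = 8; f(1) = 4; f(2) = 0 → root; f(3) = 1; f(4) = 3; f(5) = 9; f(6) = 6; f(7) = 2; f(8) = 2; f(9) = 0 → root; f(10) = 9.
Roots: {2, 9}.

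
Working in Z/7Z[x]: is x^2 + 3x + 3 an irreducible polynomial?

Write h(x) = x^2 + 3x + 3.
Check for roots in Z/7Z: h(0) = 3; h(1) = 0 → root; h(2) = 6; h(3) = 0 → root; h(4) = 3; h(5) = 1; h(6) = 1.
h(1) = 0, so (x − 1) divides h(x); h is reducible.

No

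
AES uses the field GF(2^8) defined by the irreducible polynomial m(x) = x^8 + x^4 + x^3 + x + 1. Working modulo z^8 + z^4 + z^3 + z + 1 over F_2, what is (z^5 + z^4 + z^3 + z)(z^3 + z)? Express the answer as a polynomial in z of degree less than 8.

z^7 + z^5 + z^4 + z^3 + z^2 + z + 1

Multiply in F_2[z]: (z^5 + z^4 + z^3 + z)·(z^3 + z) = z^8 + z^7 + z^5 + z^2.
Reduce using z^8 ≡ z^4 + z^3 + z + 1 (mod z^8 + z^4 + z^3 + z + 1).
Reduced: z^7 + z^5 + z^4 + z^3 + z^2 + z + 1.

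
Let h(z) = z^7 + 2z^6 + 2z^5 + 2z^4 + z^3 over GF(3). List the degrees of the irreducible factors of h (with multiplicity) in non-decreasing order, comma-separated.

Roots in GF(3): h(0) = 0 → root; h(1) = 2; h(2) = 0 → root.
Linear factors from roots: (z), (z + 1).
Complete factorization: h(z) = (z + 1)^2·(z)^3·(z^2 + 1).
Factor degrees with multiplicity: 1 + 1 + 1 + 1 + 1 + 2 = 7.

1, 1, 1, 1, 1, 2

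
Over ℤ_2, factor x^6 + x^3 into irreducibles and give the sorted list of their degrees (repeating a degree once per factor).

Write g(x) = x^6 + x^3.
Roots in ℤ_2: g(0) = 0 → root; g(1) = 0 → root.
Linear factors from roots: (x), (x + 1).
Complete factorization: g(x) = (x + 1)·(x)^3·(x^2 + x + 1).
Factor degrees with multiplicity: 1 + 1 + 1 + 1 + 2 = 6.

1, 1, 1, 1, 2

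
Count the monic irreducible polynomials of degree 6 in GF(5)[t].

2580

x^(5^6) − x is the product of all monic irreducibles of degree dividing 6; Möbius inversion gives N = (1/6) Σ μ(6/d)·5^d.
Divisors of 6: 1, 2, 3, 6; μ(6/d) for each: 1, -1, -1, 1.
Σ = 5^1 − 5^2 − 5^3 + 5^6 = 15480.
N = 15480/6 = 2580.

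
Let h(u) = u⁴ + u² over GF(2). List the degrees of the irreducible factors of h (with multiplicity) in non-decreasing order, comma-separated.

1, 1, 1, 1

Roots in GF(2): h(0) = 0 → root; h(1) = 0 → root.
Linear factors from roots: (u), (u + 1).
Complete factorization: h(u) = (u)^2·(u + 1)^2.
Factor degrees with multiplicity: 1 + 1 + 1 + 1 = 4.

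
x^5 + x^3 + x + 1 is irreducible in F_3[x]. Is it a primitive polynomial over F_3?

Write f(x) = x^5 + x^3 + x + 1.
|GF(3^5)^×| = 3^5 − 1 = 242. Prime factorization: 242 = 2·11^2.
f is primitive ⇔ x has order 242 in GF(3)[x]/(f), i.e. x^(242/q) ≠ 1 for each prime q | 242.
x^(121) mod f = 2.
x^(22) mod f = x^4 + x^2 + 2.
None equal 1, so x has full order 242; f is primitive.

Yes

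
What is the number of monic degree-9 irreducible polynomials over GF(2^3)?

The number of monic irreducibles of degree 9 over GF(8) is (1/9)·Σ_{d∣9} μ(9/d) 8^d.
Divisors of 9: 1, 3, 9; μ(9/d) for each: 0, -1, 1.
Σ = − 8^3 + 8^9 = 134217216.
N = 134217216/9 = 14913024.

14913024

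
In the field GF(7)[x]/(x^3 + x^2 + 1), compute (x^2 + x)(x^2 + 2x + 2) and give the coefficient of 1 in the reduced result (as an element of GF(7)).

Multiply in GF(7)[x]: (x^2 + x)·(x^2 + 2x + 2) = x^4 + 3x^3 + 4x^2 + 2x.
Reduce using x^3 ≡ 6x^2 + 6 (mod x^3 + x^2 + 1).
Reduced: 2x^2 + x + 5.

5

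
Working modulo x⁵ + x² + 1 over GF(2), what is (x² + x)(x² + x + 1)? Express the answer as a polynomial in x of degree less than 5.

x^4 + x

Multiply in GF(2)[x]: (x² + x)·(x² + x + 1) = x⁴ + x.
Reduced: x⁴ + x.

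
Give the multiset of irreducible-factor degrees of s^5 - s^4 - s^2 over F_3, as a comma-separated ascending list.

1, 1, 1, 2

Write h(s) = s^5 - s^4 - s^2.
Roots in F_3: h(0) = 0 → root; h(1) = 2; h(2) = 0 → root.
Linear factors from roots: (s), (s + 1).
Complete factorization: h(s) = (s + 1)·(s)^2·(s^2 + s - 1).
Factor degrees with multiplicity: 1 + 1 + 1 + 2 = 5.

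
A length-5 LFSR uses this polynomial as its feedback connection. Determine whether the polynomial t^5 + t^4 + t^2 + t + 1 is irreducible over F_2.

Yes

Write f(t) = t^5 + t^4 + t^2 + t + 1.
Check for roots in F_2: f(0) = 1; f(1) = 1.
No roots, so no linear factors.
Monic irreducibles of degree 2 over GF(2): t^2 + t + 1.
None of them divide f (all give nonzero remainder).
No irreducible factor of degree ≤ 2 exists, so f is irreducible over GF(2).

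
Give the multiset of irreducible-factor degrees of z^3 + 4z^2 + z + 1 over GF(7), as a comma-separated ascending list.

1, 1, 1

Write f(z) = z^3 + 4z^2 + z + 1.
Linear factors from roots: (z + 6), (z + 3), (z + 2).
Complete factorization: f(z) = (z + 2)·(z + 3)·(z + 6).
Factor degrees with multiplicity: 1 + 1 + 1 = 3.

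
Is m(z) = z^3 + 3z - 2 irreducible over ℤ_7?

Yes

Check for roots in ℤ_7: m(0) = 5; m(1) = 2; m(2) = 5; m(3) = 6; m(4) = 4; m(5) = 5; m(6) = 1.
No roots. A degree-3 polynomial over a field with no linear factor is irreducible.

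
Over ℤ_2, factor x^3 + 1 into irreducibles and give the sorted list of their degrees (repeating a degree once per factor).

1, 2

Write g(x) = x^3 + 1.
Roots in ℤ_2: g(0) = 1; g(1) = 0 → root.
Linear factors from roots: (x + 1).
Complete factorization: g(x) = (x + 1)·(x^2 + x + 1).
Factor degrees with multiplicity: 1 + 2 = 3.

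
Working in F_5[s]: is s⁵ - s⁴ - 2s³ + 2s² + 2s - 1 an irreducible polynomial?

Write f(s) = s⁵ - s⁴ - 2s³ + 2s² + 2s - 1.
Check for roots in F_5: f(0) = 4; f(1) = 1; f(2) = 1; f(3) = 1; f(4) = 4.
No roots, so no linear factors.
Degree-2 irreducible divisors: test the 10 monic irreducibles of degree 2 over GF(5).
None of them divide f (all give nonzero remainder).
No irreducible factor of degree ≤ 2 exists, so f is irreducible over GF(5).

Yes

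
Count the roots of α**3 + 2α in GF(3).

3

Write g(α) = α**3 + 2α.
Evaluate at each of the 3 elements of GF(3):
g(0) = 0 → root; g(1) = 0 → root; g(2) = 0 → root.
Roots: {0, 1, 2}.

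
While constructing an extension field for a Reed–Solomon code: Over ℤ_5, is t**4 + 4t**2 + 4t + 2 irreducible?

Write f(t) = t**4 + 4t**2 + 4t + 2.
Check for roots in ℤ_5: f(0) = 2; f(1) = 1; f(2) = 2; f(3) = 1; f(4) = 3.
No roots, so no linear factors.
Degree-2 irreducible divisors: test the 10 monic irreducibles of degree 2 over GF(5).
None of them divide f (all give nonzero remainder).
No irreducible factor of degree ≤ 2 exists, so f is irreducible over GF(5).

Yes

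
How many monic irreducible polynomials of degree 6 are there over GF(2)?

9

By the necklace-counting formula, N_2(6) = (1/6) Σ_{d|6} μ(6/d)·2^d.
Divisors of 6: 1, 2, 3, 6; μ(6/d) for each: 1, -1, -1, 1.
Σ = 2^1 − 2^2 − 2^3 + 2^6 = 54.
N = 54/6 = 9.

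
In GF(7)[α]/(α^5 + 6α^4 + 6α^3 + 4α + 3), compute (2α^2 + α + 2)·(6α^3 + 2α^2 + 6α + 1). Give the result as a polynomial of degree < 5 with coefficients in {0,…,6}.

α^4 + 3α^3 + 5α^2 + 1

Multiply in GF(7)[α]: (2α^2 + α + 2)·(6α^3 + 2α^2 + 6α + 1) = 5α^5 + 3α^4 + 5α^3 + 5α^2 + 6α + 2.
Reduce using α^5 ≡ α^4 + α^3 + 3α + 4 (mod α^5 + 6α^4 + 6α^3 + 4α + 3).
Reduced: α^4 + 3α^3 + 5α^2 + 1.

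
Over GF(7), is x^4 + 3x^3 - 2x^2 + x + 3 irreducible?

Yes

Write f(x) = x^4 + 3x^3 - 2x^2 + x + 3.
Check for roots in GF(7): f(0) = 3; f(1) = 6; f(2) = 2; f(3) = 3; f(4) = 3; f(5) = 6; f(6) = 5.
No roots, so no linear factors.
Degree-2 irreducible divisors: test the 21 monic irreducibles of degree 2 over GF(7).
None of them divide f (all give nonzero remainder).
No irreducible factor of degree ≤ 2 exists, so f is irreducible over GF(7).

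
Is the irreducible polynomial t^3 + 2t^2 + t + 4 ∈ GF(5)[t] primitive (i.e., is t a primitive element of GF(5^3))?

Write f(t) = t^3 + 2t^2 + t + 4.
|GF(5^3)^×| = 5^3 − 1 = 124. Prime factorization: 124 = 2^2·31.
f is primitive ⇔ t has order 124 in GF(5)[t]/(f), i.e. t^(124/q) ≠ 1 for each prime q | 124.
t^(62) mod f = 1
t^(4) mod f = 3t^2 + 3t + 3.
Since t^(62) = 1, the order of t divides 62 < 124; not primitive.

No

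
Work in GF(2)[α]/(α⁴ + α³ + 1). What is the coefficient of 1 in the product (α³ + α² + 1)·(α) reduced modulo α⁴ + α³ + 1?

Multiply in GF(2)[α]: (α³ + α² + 1)·(α) = α⁴ + α³ + α.
Reduce using α⁴ ≡ α³ + 1 (mod α⁴ + α³ + 1).
Reduced: α + 1.

1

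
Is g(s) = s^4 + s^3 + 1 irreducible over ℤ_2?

Check for roots in ℤ_2: g(0) = 1; g(1) = 1.
No roots, so no linear factors.
Monic irreducibles of degree 2 over GF(2): s^2 + s + 1.
None of them divide g (all give nonzero remainder).
No irreducible factor of degree ≤ 2 exists, so g is irreducible over GF(2).

Yes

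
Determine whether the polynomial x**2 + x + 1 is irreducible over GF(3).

No

Write f(x) = x**2 + x + 1.
Check for roots in GF(3): f(0) = 1; f(1) = 0 → root; f(2) = 1.
f(1) = 0, so (x − 1) divides f(x); f is reducible.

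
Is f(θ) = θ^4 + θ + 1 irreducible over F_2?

Yes

Check for roots in F_2: f(0) = 1; f(1) = 1.
No roots, so no linear factors.
Monic irreducibles of degree 2 over GF(2): θ^2 + θ + 1.
None of them divide f (all give nonzero remainder).
No irreducible factor of degree ≤ 2 exists, so f is irreducible over GF(2).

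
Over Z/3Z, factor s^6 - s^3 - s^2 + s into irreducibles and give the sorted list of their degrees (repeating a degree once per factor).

1, 1, 1, 1, 2

Write h(s) = s^6 - s^3 - s^2 + s.
Roots in Z/3Z: h(0) = 0 → root; h(1) = 0 → root; h(2) = 0 → root.
Linear factors from roots: (s), (s - 1), (s + 1).
Complete factorization: h(s) = (s)·(s - 1)·(s + 1)^2·(s^2 - s - 1).
Factor degrees with multiplicity: 1 + 1 + 1 + 1 + 2 = 6.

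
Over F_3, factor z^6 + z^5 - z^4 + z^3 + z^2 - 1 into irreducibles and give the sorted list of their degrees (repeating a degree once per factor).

Write f(z) = z^6 + z^5 - z^4 + z^3 + z^2 - 1.
Roots in F_3: f(0) = 2; f(1) = 2; f(2) = 1.
Complete factorization: f(z) = (z^6 + z^5 - z^4 + z^3 + z^2 - 1).
Factor degrees with multiplicity: 6 = 6.

6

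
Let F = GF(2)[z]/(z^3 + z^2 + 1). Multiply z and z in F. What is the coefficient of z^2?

1

Multiply in GF(2)[z]: (z)·(z) = z^2.
Reduced: z^2.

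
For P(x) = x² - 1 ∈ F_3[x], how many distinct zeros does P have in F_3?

Evaluate at each of the 3 elements of F_3:
P(0) = 2; P(1) = 0 → root; P(2) = 0 → root.
Roots: {1, 2}.

2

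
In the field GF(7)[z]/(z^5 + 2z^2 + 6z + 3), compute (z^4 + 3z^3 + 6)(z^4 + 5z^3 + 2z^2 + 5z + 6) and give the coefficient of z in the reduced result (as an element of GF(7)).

Multiply in GF(7)[z]: (z^4 + 3z^3 + 6)·(z^4 + 5z^3 + 2z^2 + 5z + 6) = z^8 + z^7 + 3z^6 + 4z^5 + 6z^4 + 6z^3 + 5z^2 + 2z + 1.
Reduce using z^5 ≡ 5z^2 + z + 4 (mod z^5 + 2z^2 + 6z + 3).
Reduced: 5z^4 + 5z^3 + z^2 + 2z + 2.

2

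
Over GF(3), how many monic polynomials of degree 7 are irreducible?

Gauss's count: N_{3}(7) = (1/7) Σ_{d|7} μ(7/d)·3^d.
Divisors of 7: 1, 7; μ(7/d) for each: -1, 1.
Σ = − 3^1 + 3^7 = 2184.
N = 2184/7 = 312.

312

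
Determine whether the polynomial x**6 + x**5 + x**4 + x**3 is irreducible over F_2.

Write P(x) = x**6 + x**5 + x**4 + x**3.
Check for roots in F_2: P(0) = 0 → root; P(1) = 0 → root.
P(0) = 0, so (x) divides P(x); P is reducible.

No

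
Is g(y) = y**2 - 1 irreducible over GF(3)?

No

Check for roots in GF(3): g(0) = 2; g(1) = 0 → root; g(2) = 0 → root.
g(1) = 0, so (y − 1) divides g(y); g is reducible.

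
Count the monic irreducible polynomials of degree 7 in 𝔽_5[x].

Gauss's count: N_{5}(7) = (1/7) Σ_{d|7} μ(7/d)·5^d.
Divisors of 7: 1, 7; μ(7/d) for each: -1, 1.
Σ = − 5^1 + 5^7 = 78120.
N = 78120/7 = 11160.

11160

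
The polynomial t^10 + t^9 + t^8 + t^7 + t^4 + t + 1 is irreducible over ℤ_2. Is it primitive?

Write f(t) = t^10 + t^9 + t^8 + t^7 + t^4 + t + 1.
|GF(2^10)^×| = 2^10 − 1 = 1023. Prime factorization: 1023 = 3·11·31.
f is primitive ⇔ t has order 1023 in GF(2)[t]/(f), i.e. t^(1023/q) ≠ 1 for each prime q | 1023.
t^(341) mod f = t^8 + t^4 + t^3 + 1.
t^(93) mod f = t^8 + t^3 + t.
t^(33) mod f = t^6 + t^4 + t^2 + t.
None equal 1, so t has full order 1023; f is primitive.

Yes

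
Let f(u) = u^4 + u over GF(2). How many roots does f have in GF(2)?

Evaluate at each of the 2 elements of GF(2):
f(0) = 0 → root; f(1) = 0 → root.
Roots: {0, 1}.

2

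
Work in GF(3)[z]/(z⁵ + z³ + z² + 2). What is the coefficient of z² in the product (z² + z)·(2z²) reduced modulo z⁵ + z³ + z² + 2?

0

Multiply in GF(3)[z]: (z² + z)·(2z²) = 2z⁴ + 2z³.
Reduced: 2z⁴ + 2z³.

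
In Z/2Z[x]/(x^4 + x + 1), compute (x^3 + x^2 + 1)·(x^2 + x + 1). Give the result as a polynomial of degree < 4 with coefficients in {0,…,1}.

Multiply in Z/2Z[x]: (x^3 + x^2 + 1)·(x^2 + x + 1) = x^5 + x + 1.
Reduce using x^4 ≡ x + 1 (mod x^4 + x + 1).
Reduced: x^2 + 1.

x^2 + 1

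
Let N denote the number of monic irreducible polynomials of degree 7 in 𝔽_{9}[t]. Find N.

Gauss's count: N_{9}(7) = (1/7) Σ_{d|7} μ(7/d)·9^d.
Divisors of 7: 1, 7; μ(7/d) for each: -1, 1.
Σ = − 9^1 + 9^7 = 4782960.
N = 4782960/7 = 683280.

683280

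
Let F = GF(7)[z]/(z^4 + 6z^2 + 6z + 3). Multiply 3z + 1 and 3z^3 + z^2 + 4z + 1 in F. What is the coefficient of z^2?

1

Multiply in GF(7)[z]: (3z + 1)·(3z^3 + z^2 + 4z + 1) = 2z^4 + 6z^3 + 6z^2 + 1.
Reduce using z^4 ≡ z^2 + z + 4 (mod z^4 + 6z^2 + 6z + 3).
Reduced: 6z^3 + z^2 + 2z + 2.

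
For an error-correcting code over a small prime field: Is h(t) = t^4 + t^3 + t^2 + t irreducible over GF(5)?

Check for roots in GF(5): h(0) = 0 → root; h(1) = 4; h(2) = 0 → root; h(3) = 0 → root; h(4) = 0 → root.
h(0) = 0, so (t) divides h(t); h is reducible.

No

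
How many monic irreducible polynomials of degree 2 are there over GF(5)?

Gauss's count: N_{5}(2) = (1/2) Σ_{d|2} μ(2/d)·5^d.
Divisors of 2: 1, 2; μ(2/d) for each: -1, 1.
Σ = − 5^1 + 5^2 = 20.
N = 20/2 = 10.

10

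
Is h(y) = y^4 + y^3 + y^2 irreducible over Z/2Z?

Check for roots in Z/2Z: h(0) = 0 → root; h(1) = 1.
h(0) = 0, so (y) divides h(y); h is reducible.

No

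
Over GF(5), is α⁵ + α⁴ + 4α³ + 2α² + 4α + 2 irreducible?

Yes

Write h(α) = α⁵ + α⁴ + 4α³ + 2α² + 4α + 2.
Check for roots in GF(5): h(0) = 2; h(1) = 4; h(2) = 3; h(3) = 4; h(4) = 1.
No roots, so no linear factors.
Degree-2 irreducible divisors: test the 10 monic irreducibles of degree 2 over GF(5).
None of them divide h (all give nonzero remainder).
No irreducible factor of degree ≤ 2 exists, so h is irreducible over GF(5).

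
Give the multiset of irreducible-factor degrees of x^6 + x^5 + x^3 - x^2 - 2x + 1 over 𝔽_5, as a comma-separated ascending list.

1, 2, 3

Write f(x) = x^6 + x^5 + x^3 - x^2 - 2x + 1.
Roots in 𝔽_5: f(0) = 1; f(1) = 1; f(2) = 2; f(3) = 0 → root; f(4) = 1.
Linear factors from roots: (x + 2).
Complete factorization: f(x) = (x + 2)·(x^2 + 2)·(x^3 - x^2 - 1).
Factor degrees with multiplicity: 1 + 2 + 3 = 6.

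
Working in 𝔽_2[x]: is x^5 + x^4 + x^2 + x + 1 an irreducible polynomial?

Write g(x) = x^5 + x^4 + x^2 + x + 1.
Check for roots in 𝔽_2: g(0) = 1; g(1) = 1.
No roots, so no linear factors.
Monic irreducibles of degree 2 over GF(2): x^2 + x + 1.
None of them divide g (all give nonzero remainder).
No irreducible factor of degree ≤ 2 exists, so g is irreducible over GF(2).

Yes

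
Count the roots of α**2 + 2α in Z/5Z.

Write h(α) = α**2 + 2α.
Evaluate at each of the 5 elements of Z/5Z:
h(0) = 0 → root; h(1) = 3; h(2) = 3; h(3) = 0 → root; h(4) = 4.
Roots: {0, 3}.

2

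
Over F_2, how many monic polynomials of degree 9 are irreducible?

x^(2^9) − x is the product of all monic irreducibles of degree dividing 9; Möbius inversion gives N = (1/9) Σ μ(9/d)·2^d.
Divisors of 9: 1, 3, 9; μ(9/d) for each: 0, -1, 1.
Σ = − 2^3 + 2^9 = 504.
N = 504/9 = 56.

56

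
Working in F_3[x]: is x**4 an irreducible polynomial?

No

Write g(x) = x**4.
Check for roots in F_3: g(0) = 0 → root; g(1) = 1; g(2) = 1.
g(0) = 0, so (x) divides g(x); g is reducible.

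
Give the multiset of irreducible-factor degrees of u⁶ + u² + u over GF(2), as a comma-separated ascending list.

Write g(u) = u⁶ + u² + u.
Roots in GF(2): g(0) = 0 → root; g(1) = 1.
Linear factors from roots: (u).
Complete factorization: g(u) = (u)·(u² + u + 1)·(u³ + u² + 1).
Factor degrees with multiplicity: 1 + 2 + 3 = 6.

1, 2, 3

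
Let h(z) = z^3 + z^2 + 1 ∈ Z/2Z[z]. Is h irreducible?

Check for roots in Z/2Z: h(0) = 1; h(1) = 1.
No roots. A degree-3 polynomial over a field with no linear factor is irreducible.

Yes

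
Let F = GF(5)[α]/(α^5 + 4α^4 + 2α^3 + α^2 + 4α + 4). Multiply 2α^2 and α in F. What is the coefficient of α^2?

0

Multiply in GF(5)[α]: (2α^2)·(α) = 2α^3.
Reduced: 2α^3.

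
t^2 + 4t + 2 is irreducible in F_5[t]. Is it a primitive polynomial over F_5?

Write f(t) = t^2 + 4t + 2.
|GF(5^2)^×| = 5^2 − 1 = 24. Prime factorization: 24 = 2^3·3.
f is primitive ⇔ t has order 24 in GF(5)[t]/(f), i.e. t^(24/q) ≠ 1 for each prime q | 24.
t^(12) mod f = 4.
t^(8) mod f = 2t + 1.
None equal 1, so t has full order 24; f is primitive.

Yes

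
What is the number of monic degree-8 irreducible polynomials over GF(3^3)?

35303625630

The number of monic irreducibles of degree 8 over GF(27) is (1/8)·Σ_{d∣8} μ(8/d) 27^d.
Divisors of 8: 1, 2, 4, 8; μ(8/d) for each: 0, 0, -1, 1.
Σ = − 27^4 + 27^8 = 282429005040.
N = 282429005040/8 = 35303625630.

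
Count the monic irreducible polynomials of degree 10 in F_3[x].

By the necklace-counting formula, N_3(10) = (1/10) Σ_{d|10} μ(10/d)·3^d.
Divisors of 10: 1, 2, 5, 10; μ(10/d) for each: 1, -1, -1, 1.
Σ = 3^1 − 3^2 − 3^5 + 3^10 = 58800.
N = 58800/10 = 5880.

5880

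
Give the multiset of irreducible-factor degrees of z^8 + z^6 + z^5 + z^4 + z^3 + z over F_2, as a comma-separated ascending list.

1, 1, 2, 2, 2

Write g(z) = z^8 + z^6 + z^5 + z^4 + z^3 + z.
Roots in F_2: g(0) = 0 → root; g(1) = 0 → root.
Linear factors from roots: (z), (z + 1).
Complete factorization: g(z) = (z)·(z + 1)·(z^2 + z + 1)^3.
Factor degrees with multiplicity: 1 + 1 + 2 + 2 + 2 = 8.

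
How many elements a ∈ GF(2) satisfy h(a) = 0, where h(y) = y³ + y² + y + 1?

Evaluate at each of the 2 elements of GF(2):
h(0) = 1; h(1) = 0 → root.
Roots: {1}.

1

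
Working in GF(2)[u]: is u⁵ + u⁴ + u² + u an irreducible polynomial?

Write h(u) = u⁵ + u⁴ + u² + u.
Check for roots in GF(2): h(0) = 0 → root; h(1) = 0 → root.
h(0) = 0, so (u) divides h(u); h is reducible.

No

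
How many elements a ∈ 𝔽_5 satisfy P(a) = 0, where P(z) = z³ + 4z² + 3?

Evaluate at each of the 5 elements of 𝔽_5:
P(0) = 3; P(1) = 3; P(2) = 2; P(3) = 1; P(4) = 1.
No element is a root.

0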